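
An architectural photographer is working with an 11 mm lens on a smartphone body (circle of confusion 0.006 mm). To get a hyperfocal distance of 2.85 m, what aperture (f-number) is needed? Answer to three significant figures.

Rearrange H = f²/(N·c) + f for N: N = f² / ((H − f)·c).
N = 11² / ((2850 − 11) × 0.006) = 121 / 17.03 ≈ 7.10.

f/7.10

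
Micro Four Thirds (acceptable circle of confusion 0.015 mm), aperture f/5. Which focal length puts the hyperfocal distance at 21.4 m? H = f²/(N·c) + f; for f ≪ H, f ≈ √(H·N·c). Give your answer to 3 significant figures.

40.0 mm

From H = f²/(N·c) + f, with f ≪ H: f ≈ √(H·N·c) = √(21400 × 5 × 0.015) = √1605.0 ≈ 40.06 mm.
Exact: f² + N·c·f − N·c·H = 0 ⇒ f = (−N·c + √((N·c)² + 4·N·c·H))/2 = (−0.075 + √6420.0)/2 ≈ 40.025 mm ≈ 40.0 mm.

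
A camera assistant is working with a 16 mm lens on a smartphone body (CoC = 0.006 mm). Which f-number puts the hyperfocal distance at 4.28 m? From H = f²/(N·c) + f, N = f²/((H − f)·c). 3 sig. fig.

f/10

Rearrange H = f²/(N·c) + f for N: N = f² / ((H − f)·c).
N = 16² / ((4280 − 16) × 0.006) = 256 / 25.58 ≈ 10.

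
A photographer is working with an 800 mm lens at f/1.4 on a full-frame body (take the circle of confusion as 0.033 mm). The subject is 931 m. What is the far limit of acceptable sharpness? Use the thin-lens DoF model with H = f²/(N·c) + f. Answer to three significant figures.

Hyperfocal distance H = f²/(N·c) + f = 800²/(1.4 × 0.033) + 800 = 640000/0.0462 + 800 ≈ 13853613.9 mm ≈ 13854 m.
Far limit Df = s·(H − f)/(H − s) = 931000 × (13853613.9 − 800) / (13853613.9 − 931000) = 931000 × 13852813.9 / 12922613.9 ≈ 998016 mm ≈ 998 m.

998 m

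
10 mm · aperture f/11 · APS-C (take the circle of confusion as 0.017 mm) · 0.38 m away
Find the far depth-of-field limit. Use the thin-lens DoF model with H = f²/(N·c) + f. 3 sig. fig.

1.23 m

Hyperfocal distance H = f²/(N·c) + f = 10²/(11 × 0.017) + 10 = 100/0.187 + 10 ≈ 544.8 mm ≈ 0.545 m.
Far limit Df = s·(H − f)/(H − s) = 380 × (544.8 − 10) / (544.8 − 380) = 380 × 534.8 / 164.8 ≈ 1233.4 mm ≈ 1.23 m.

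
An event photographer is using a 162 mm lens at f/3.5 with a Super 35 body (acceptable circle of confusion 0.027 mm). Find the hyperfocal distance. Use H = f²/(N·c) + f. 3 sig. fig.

278 m

Hyperfocal distance H = f²/(N·c) + f = 162²/(3.5 × 0.027) + 162 = 26244/0.0945 + 162 ≈ 277876.3 mm ≈ 278 m.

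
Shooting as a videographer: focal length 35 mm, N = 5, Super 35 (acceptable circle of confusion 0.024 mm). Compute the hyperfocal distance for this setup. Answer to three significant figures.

Hyperfocal distance H = f²/(N·c) + f = 35²/(5 × 0.024) + 35 = 1225/0.12 + 35 ≈ 10243.3 mm ≈ 10.2 m.

10.2 m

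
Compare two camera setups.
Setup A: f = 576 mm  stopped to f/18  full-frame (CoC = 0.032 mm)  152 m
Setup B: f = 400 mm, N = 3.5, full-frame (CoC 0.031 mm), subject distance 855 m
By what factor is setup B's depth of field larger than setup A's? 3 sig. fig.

17.4

Setup A: H = 576²/(18×0.032) + 576 ≈ 576576.0 mm; DoF = Df − Dn = 206210 − 120359 ≈ 85851 mm.
Setup B: H = 400²/(3.5×0.031) + 400 ≈ 1475054.4 mm; DoF = Df − Dn = 2033418 − 541302 ≈ 1492116 mm.
Ratio = 1492116 / 85851 ≈ 17.4.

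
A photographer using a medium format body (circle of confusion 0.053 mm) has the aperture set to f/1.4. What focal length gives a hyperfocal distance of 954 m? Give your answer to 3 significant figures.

266 mm

From H = f²/(N·c) + f, with f ≪ H: f ≈ √(H·N·c) = √(954000 × 1.4 × 0.053) = √70787 ≈ 266.1 mm.
The +f correction barely moves this — solving exactly, f² + N·c·f − N·c·H = 0 ⇒ f = (−N·c + √((N·c)² + 4·N·c·H))/2 = (−0.0742 + √283147)/2 ≈ 266.02 mm, so f ≈ 266 mm.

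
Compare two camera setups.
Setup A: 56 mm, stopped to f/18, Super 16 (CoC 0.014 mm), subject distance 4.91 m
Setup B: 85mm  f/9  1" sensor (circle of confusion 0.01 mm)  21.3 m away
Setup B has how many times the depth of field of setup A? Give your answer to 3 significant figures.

2.68

Setup A: H = 56²/(18×0.014) + 56 ≈ 12500.4 mm; DoF = Df − Dn = 8049.9 − 3532.2 ≈ 4517.7 mm.
Setup B: H = 85²/(9×0.01) + 85 ≈ 80362.8 mm; DoF = Df − Dn = 28951 − 16848 ≈ 12103 mm.
Ratio = 12103 / 4517.7 ≈ 2.68.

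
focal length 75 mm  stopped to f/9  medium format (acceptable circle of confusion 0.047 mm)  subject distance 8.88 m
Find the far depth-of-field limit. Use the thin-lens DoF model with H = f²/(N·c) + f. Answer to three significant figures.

Hyperfocal distance H = f²/(N·c) + f = 75²/(9 × 0.047) + 75 = 5625/0.423 + 75 ≈ 13372.9 mm ≈ 13.37 m.
Far limit Df = s·(H − f)/(H − s) = 8880 × (13372.9 − 75) / (13372.9 − 8880) = 8880 × 13297.9 / 4492.9 ≈ 26283 mm ≈ 26.3 m.

26.3 m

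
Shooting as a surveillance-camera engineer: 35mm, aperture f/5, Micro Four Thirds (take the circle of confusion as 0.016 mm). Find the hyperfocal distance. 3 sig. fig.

15.3 m

Hyperfocal distance H = f²/(N·c) + f = 35²/(5 × 0.016) + 35 = 1225/0.08 + 35 ≈ 15347.5 mm ≈ 15.3 m.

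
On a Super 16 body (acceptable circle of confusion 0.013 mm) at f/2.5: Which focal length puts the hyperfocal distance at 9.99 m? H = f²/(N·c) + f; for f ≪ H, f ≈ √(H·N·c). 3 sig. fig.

From H = f²/(N·c) + f, with f ≪ H: f ≈ √(H·N·c) = √(9990 × 2.5 × 0.013) = √324.68 ≈ 18.02 mm.
The +f correction barely moves this — solving exactly, f² + N·c·f − N·c·H = 0 ⇒ f = (−N·c + √((N·c)² + 4·N·c·H))/2 = (−0.0325 + √1298.7)/2 ≈ 18.002 mm, so f ≈ 18.0 mm.

18.0 mm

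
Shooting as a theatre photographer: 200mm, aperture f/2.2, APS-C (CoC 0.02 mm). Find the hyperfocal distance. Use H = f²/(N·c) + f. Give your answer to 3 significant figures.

909 m

Hyperfocal distance H = f²/(N·c) + f = 200²/(2.2 × 0.02) + 200 = 40000/0.044 + 200 ≈ 909290.9 mm ≈ 909 m.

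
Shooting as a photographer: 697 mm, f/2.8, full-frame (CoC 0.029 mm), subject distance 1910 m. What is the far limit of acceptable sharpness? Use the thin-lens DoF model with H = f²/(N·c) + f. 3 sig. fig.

Hyperfocal distance H = f²/(N·c) + f = 697²/(2.8 × 0.029) + 697 = 485809/0.0812 + 697 ≈ 5983566.5 mm ≈ 5984 m.
Far limit Df = s·(H − f)/(H − s) = 1910000 × (5983566.5 − 697) / (5983566.5 − 1910000) = 1910000 × 5982869.5 / 4073566.5 ≈ 2805228 mm ≈ 2810 m.

2810 m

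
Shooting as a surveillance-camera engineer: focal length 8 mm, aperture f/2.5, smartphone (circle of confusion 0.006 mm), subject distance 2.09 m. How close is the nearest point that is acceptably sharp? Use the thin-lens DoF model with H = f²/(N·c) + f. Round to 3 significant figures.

1.40 m

Hyperfocal distance H = f²/(N·c) + f = 8²/(2.5 × 0.006) + 8 = 64/0.015 + 8 ≈ 4274.7 mm ≈ 4.275 m.
Near limit Dn = s·(H − f)/(H + s − 2f) = 2090 × (4274.7 − 8) / (4274.7 + 2090 − 2 × 8) = 2090 × 4266.7 / 6348.7 ≈ 1404.6 mm ≈ 1.40 m.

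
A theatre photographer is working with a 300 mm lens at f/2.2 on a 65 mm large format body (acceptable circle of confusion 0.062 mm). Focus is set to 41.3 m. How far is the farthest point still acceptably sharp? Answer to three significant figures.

44.0 m

Hyperfocal distance H = f²/(N·c) + f = 300²/(2.2 × 0.062) + 300 = 90000/0.1364 + 300 ≈ 660124.0 mm ≈ 660.1 m.
Far limit Df = s·(H − f)/(H − s) = 41300 × (660124.0 − 300) / (660124.0 − 41300) = 41300 × 659824.0 / 618824.0 ≈ 44036 mm ≈ 44.0 m.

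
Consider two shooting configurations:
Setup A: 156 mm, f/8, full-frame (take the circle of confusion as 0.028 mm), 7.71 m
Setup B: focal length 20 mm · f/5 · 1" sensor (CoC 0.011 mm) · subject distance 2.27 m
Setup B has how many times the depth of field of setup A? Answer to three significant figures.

Setup A: H = 156²/(8×0.028) + 156 ≈ 108798.9 mm; DoF = Df − Dn = 8286.1 − 7208.8 ≈ 1077.3 mm.
Setup B: H = 20²/(5×0.011) + 20 ≈ 7292.7 mm; DoF = Df − Dn = 3286.9 − 1733.7 ≈ 1553.2 mm.
Ratio = 1553.2 / 1077.3 ≈ 1.44.

1.44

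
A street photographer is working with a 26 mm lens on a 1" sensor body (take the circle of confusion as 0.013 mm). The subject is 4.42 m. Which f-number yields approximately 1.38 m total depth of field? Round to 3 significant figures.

f/1.80

Write h = H − f = f²/(N·c). The thin-lens limits are Dn = s·h/(h + (s−f)) and Df = s·h/(h − (s−f)), so DoF = Df − Dn = 2·s·(s−f)·h / (h² − (s−f)²).
That is a quadratic in h: DoF·h² − 2·s·(s−f)·h − DoF·(s−f)² = 0 ⇒ h = (s−f)·(s + √(s² + DoF²)) / DoF = 4394 × (4420 + √(4420² + 1380²)) / 1380 = 4394 × (4420 + 4630.42) / 1380 ≈ 28817 mm.
Then N = f²/(c·h) = 26² / (0.013 × 28817) = 676 / 374.62 ≈ 1.80.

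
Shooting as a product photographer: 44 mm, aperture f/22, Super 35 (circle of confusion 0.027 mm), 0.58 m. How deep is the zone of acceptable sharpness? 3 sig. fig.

196 mm

Hyperfocal distance H = f²/(N·c) + f = 44²/(22 × 0.027) + 44 = 1936/0.594 + 44 ≈ 3303.3 mm ≈ 3.303 m.
Near limit Dn = s·(H − f)/(H + s − 2f) = 580 × (3303.3 − 44) / (3303.3 + 580 − 2 × 44) = 580 × 3259.3 / 3795.3 ≈ 498.09 mm.
Far limit Df = s·(H − f)/(H − s) = 580 × (3303.3 − 44) / (3303.3 − 580) = 580 × 3259.3 / 2723.3 ≈ 694.16 mm.
Depth of field = Df − Dn = 694.16 − 498.09 ≈ 196.07 mm.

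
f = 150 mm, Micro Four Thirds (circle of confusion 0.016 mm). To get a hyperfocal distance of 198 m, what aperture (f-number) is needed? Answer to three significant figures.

Rearrange H = f²/(N·c) + f for N: N = f² / ((H − f)·c).
N = 150² / ((198000 − 150) × 0.016) = 22500 / 3166 ≈ 7.11.

f/7.11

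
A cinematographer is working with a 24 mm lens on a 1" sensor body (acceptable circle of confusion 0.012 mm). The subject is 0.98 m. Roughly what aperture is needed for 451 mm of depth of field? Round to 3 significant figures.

Write h = H − f = f²/(N·c). The thin-lens limits are Dn = s·h/(h + (s−f)) and Df = s·h/(h − (s−f)), so DoF = Df − Dn = 2·s·(s−f)·h / (h² − (s−f)²).
That is a quadratic in h: DoF·h² − 2·s·(s−f)·h − DoF·(s−f)² = 0 ⇒ h = (s−f)·(s + √(s² + DoF²)) / DoF = 956 × (980 + √(980² + 451²)) / 451 = 956 × (980 + 1078.80) / 451 ≈ 4364.1 mm.
Then N = f²/(c·h) = 24² / (0.012 × 4364.1) = 576 / 52.369 ≈ 11.

f/11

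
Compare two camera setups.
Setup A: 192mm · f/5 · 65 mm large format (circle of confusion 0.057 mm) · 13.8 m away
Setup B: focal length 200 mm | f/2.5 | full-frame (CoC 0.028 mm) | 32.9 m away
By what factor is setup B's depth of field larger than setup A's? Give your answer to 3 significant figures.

Setup A: H = 192²/(5×0.057) + 192 ≈ 129539.4 mm; DoF = Df − Dn = 15422.5 − 12486.4 ≈ 2936.1 mm.
Setup B: H = 200²/(2.5×0.028) + 200 ≈ 571628.6 mm; DoF = Df − Dn = 34897.0 − 31119.2 ≈ 3777.8 mm.
Ratio = 3777.8 / 2936.1 ≈ 1.29.

1.29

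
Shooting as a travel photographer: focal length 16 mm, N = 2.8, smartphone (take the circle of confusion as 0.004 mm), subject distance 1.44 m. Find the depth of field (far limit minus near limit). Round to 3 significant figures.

Hyperfocal distance H = f²/(N·c) + f = 16²/(2.8 × 0.004) + 16 = 256/0.0112 + 16 ≈ 22873.1 mm ≈ 22.87 m.
Near limit Dn = s·(H − f)/(H + s − 2f) = 1440 × (22873.1 − 16) / (22873.1 + 1440 − 2 × 16) = 1440 × 22857.1 / 24281.1 ≈ 1355.55 mm.
Far limit Df = s·(H − f)/(H − s) = 1440 × (22873.1 − 16) / (22873.1 − 1440) = 1440 × 22857.1 / 21433.1 ≈ 1535.67 mm.
Depth of field = Df − Dn = 1535.67 − 1355.55 ≈ 180.12 mm.

180 mm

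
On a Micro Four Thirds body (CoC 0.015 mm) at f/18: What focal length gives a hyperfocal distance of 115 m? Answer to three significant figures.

176 mm

From H = f²/(N·c) + f, with f ≪ H: f ≈ √(H·N·c) = √(115000 × 18 × 0.015) = √31050 ≈ 176.2 mm.
The +f correction barely moves this — solving exactly, f² + N·c·f − N·c·H = 0 ⇒ f = (−N·c + √((N·c)² + 4·N·c·H))/2 = (−0.27 + √124200)/2 ≈ 176.08 mm, so f ≈ 176 mm.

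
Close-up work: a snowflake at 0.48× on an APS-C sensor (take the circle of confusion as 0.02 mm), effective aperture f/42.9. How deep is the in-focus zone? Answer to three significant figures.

7.45 mm

At magnification m, DoF ≈ 2·N_eff·c/m² = 2 × 42.9 × 0.02 / 0.48² = 1.716 / 0.2304 ≈ 7.45 mm.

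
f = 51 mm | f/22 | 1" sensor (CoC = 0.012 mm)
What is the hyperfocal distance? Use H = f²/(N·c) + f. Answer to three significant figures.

Hyperfocal distance H = f²/(N·c) + f = 51²/(22 × 0.012) + 51 = 2601/0.264 + 51 ≈ 9903.3 mm ≈ 9.90 m.

9.90 m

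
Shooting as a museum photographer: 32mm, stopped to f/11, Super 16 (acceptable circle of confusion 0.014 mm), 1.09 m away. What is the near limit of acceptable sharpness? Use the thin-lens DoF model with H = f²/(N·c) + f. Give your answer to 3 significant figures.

Hyperfocal distance H = f²/(N·c) + f = 32²/(11 × 0.014) + 32 = 1024/0.154 + 32 ≈ 6681.4 mm ≈ 6.681 m.
Near limit Dn = s·(H − f)/(H + s − 2f) = 1090 × (6681.4 − 32) / (6681.4 + 1090 − 2 × 32) = 1090 × 6649.4 / 7707.4 ≈ 940.37 mm ≈ 0.940 m.

0.940 m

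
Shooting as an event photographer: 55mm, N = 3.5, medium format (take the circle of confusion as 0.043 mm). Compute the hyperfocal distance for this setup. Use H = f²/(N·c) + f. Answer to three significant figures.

Hyperfocal distance H = f²/(N·c) + f = 55²/(3.5 × 0.043) + 55 = 3025/0.1505 + 55 ≈ 20154.7 mm ≈ 20.2 m.

20.2 m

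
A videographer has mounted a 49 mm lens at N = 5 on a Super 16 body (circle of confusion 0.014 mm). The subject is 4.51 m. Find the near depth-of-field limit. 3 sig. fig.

Hyperfocal distance H = f²/(N·c) + f = 49²/(5 × 0.014) + 49 = 2401/0.07 + 49 ≈ 34349.0 mm ≈ 34.35 m.
Near limit Dn = s·(H − f)/(H + s − 2f) = 4510 × (34349.0 − 49) / (34349.0 + 4510 − 2 × 49) = 4510 × 34300.0 / 38761.0 ≈ 3990.9 mm ≈ 3.99 m.

3.99 m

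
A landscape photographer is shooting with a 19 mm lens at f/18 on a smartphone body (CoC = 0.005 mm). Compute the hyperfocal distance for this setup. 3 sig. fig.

Hyperfocal distance H = f²/(N·c) + f = 19²/(18 × 0.005) + 19 = 361/0.09 + 19 ≈ 4030.1 mm ≈ 4.03 m.

4.03 m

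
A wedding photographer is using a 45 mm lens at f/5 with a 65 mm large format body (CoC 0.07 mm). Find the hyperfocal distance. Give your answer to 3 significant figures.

5.83 m

Hyperfocal distance H = f²/(N·c) + f = 45²/(5 × 0.07) + 45 = 2025/0.35 + 45 ≈ 5830.7 mm ≈ 5.83 m.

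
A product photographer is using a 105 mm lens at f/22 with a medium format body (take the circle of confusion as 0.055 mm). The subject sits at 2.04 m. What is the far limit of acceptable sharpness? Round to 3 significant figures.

Hyperfocal distance H = f²/(N·c) + f = 105²/(22 × 0.055) + 105 = 11025/1.21 + 105 ≈ 9216.6 mm ≈ 9.217 m.
Far limit Df = s·(H − f)/(H − s) = 2040 × (9216.6 − 105) / (9216.6 − 2040) = 2040 × 9111.6 / 7176.6 ≈ 2590.0 mm ≈ 2.59 m.

2.59 m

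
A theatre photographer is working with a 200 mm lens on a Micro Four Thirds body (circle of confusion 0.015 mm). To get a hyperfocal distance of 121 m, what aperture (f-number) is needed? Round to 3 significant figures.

Rearrange H = f²/(N·c) + f for N: N = f² / ((H − f)·c).
N = 200² / ((121000 − 200) × 0.015) = 40000 / 1812 ≈ 22.1.

f/22.1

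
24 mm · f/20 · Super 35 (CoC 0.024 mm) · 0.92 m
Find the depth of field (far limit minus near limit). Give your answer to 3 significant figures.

3.10 m

Hyperfocal distance H = f²/(N·c) + f = 24²/(20 × 0.024) + 24 = 576/0.48 + 24 ≈ 1224.0 mm ≈ 1.224 m.
Near limit Dn = s·(H − f)/(H + s − 2f) = 920 × (1224.0 − 24) / (1224.0 + 920 − 2 × 24) = 920 × 1200.0 / 2096.0 ≈ 526.7 mm.
Far limit Df = s·(H − f)/(H − s) = 920 × (1224.0 − 24) / (1224.0 − 920) = 920 × 1200.0 / 304.0 ≈ 3631.6 mm.
Depth of field = Df − Dn = 3631.6 − 526.7 ≈ 3104.9 mm ≈ 3.10 m.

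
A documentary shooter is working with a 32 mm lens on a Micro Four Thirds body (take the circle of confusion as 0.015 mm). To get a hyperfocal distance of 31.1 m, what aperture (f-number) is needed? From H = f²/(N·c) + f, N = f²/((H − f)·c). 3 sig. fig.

f/2.20

Rearrange H = f²/(N·c) + f for N: N = f² / ((H − f)·c).
N = 32² / ((31100 − 32) × 0.015) = 1024 / 466.0 ≈ 2.20.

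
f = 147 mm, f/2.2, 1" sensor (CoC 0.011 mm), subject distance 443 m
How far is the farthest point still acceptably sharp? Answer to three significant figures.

879 m

Hyperfocal distance H = f²/(N·c) + f = 147²/(2.2 × 0.011) + 147 = 21609/0.0242 + 147 ≈ 893080.9 mm ≈ 893.1 m.
Far limit Df = s·(H − f)/(H − s) = 443000 × (893080.9 − 147) / (893080.9 − 443000) = 443000 × 892933.9 / 450080.9 ≈ 878886 mm ≈ 879 m.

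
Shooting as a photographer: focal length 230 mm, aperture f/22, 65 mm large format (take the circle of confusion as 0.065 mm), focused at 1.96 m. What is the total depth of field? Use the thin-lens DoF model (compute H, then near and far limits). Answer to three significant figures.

Hyperfocal distance H = f²/(N·c) + f = 230²/(22 × 0.065) + 230 = 52900/1.43 + 230 ≈ 37223.0 mm ≈ 37.22 m.
Near limit Dn = s·(H − f)/(H + s − 2f) = 1960 × (37223.0 − 230) / (37223.0 + 1960 − 2 × 230) = 1960 × 36993.0 / 38723.0 ≈ 1872.43 mm.
Far limit Df = s·(H − f)/(H − s) = 1960 × (37223.0 − 230) / (37223.0 − 1960) = 1960 × 36993.0 / 35263.0 ≈ 2056.16 mm.
Depth of field = Df − Dn = 2056.16 − 1872.43 ≈ 183.73 mm.

184 mm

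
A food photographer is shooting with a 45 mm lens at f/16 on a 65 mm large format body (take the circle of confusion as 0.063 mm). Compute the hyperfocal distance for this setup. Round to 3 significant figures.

2.05 m

Hyperfocal distance H = f²/(N·c) + f = 45²/(16 × 0.063) + 45 = 2025/1.008 + 45 ≈ 2053.9 mm ≈ 2.05 m.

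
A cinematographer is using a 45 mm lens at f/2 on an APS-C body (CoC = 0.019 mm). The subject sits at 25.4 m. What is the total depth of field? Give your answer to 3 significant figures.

31.2 m

Hyperfocal distance H = f²/(N·c) + f = 45²/(2 × 0.019) + 45 = 2025/0.038 + 45 ≈ 53334.5 mm ≈ 53.33 m.
Near limit Dn = s·(H − f)/(H + s − 2f) = 25400 × (53334.5 − 45) / (53334.5 + 25400 − 2 × 45) = 25400 × 53289.5 / 78644.5 ≈ 17211 mm.
Far limit Df = s·(H − f)/(H − s) = 25400 × (53334.5 − 45) / (53334.5 − 25400) = 25400 × 53289.5 / 27934.5 ≈ 48455 mm.
Depth of field = Df − Dn = 48455 − 17211 ≈ 31244 mm ≈ 31.2 m.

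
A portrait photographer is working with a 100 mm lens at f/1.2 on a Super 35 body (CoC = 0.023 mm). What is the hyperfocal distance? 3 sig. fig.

362 m

Hyperfocal distance H = f²/(N·c) + f = 100²/(1.2 × 0.023) + 100 = 10000/0.0276 + 100 ≈ 362418.8 mm ≈ 362 m.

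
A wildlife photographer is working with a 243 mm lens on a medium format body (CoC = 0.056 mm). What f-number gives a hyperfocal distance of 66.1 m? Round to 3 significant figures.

f/16

Rearrange H = f²/(N·c) + f for N: N = f² / ((H − f)·c).
N = 243² / ((66100 − 243) × 0.056) = 59049 / 3688 ≈ 16.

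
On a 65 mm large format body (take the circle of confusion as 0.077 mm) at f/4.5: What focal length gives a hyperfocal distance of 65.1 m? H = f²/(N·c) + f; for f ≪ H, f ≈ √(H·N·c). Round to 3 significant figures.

From H = f²/(N·c) + f, with f ≪ H: f ≈ √(H·N·c) = √(65100 × 4.5 × 0.077) = √22557 ≈ 150.2 mm.
The +f correction barely moves this — solving exactly, f² + N·c·f − N·c·H = 0 ⇒ f = (−N·c + √((N·c)² + 4·N·c·H))/2 = (−0.3465 + √90229)/2 ≈ 150.02 mm, so f ≈ 150 mm.

150 mm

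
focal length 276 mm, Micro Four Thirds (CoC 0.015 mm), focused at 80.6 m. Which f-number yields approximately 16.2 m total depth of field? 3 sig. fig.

Write h = H − f = f²/(N·c). The thin-lens limits are Dn = s·h/(h + (s−f)) and Df = s·h/(h − (s−f)), so DoF = Df − Dn = 2·s·(s−f)·h / (h² − (s−f)²).
That is a quadratic in h: DoF·h² − 2·s·(s−f)·h − DoF·(s−f)² = 0 ⇒ h = (s−f)·(s + √(s² + DoF²)) / DoF = 80324 × (80600 + √(80600² + 16200²)) / 16200 = 80324 × (80600 + 82211.9) / 16200 ≈ 807266 mm.
Then N = f²/(c·h) = 276² / (0.015 × 807266) = 76176 / 12109 ≈ 6.29.

f/6.29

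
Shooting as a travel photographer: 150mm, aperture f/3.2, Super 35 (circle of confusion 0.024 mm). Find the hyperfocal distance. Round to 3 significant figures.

Hyperfocal distance H = f²/(N·c) + f = 150²/(3.2 × 0.024) + 150 = 22500/0.0768 + 150 ≈ 293118.8 mm ≈ 293 m.

293 m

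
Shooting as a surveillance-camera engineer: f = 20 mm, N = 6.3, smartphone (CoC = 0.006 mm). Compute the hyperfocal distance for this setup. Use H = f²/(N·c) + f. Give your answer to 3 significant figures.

10.6 m

Hyperfocal distance H = f²/(N·c) + f = 20²/(6.3 × 0.006) + 20 = 400/0.0378 + 20 ≈ 10602.0 mm ≈ 10.6 m.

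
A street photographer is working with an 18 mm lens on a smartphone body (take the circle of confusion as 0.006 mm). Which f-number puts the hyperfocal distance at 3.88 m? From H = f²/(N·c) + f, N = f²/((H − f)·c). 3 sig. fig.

f/14

Rearrange H = f²/(N·c) + f for N: N = f² / ((H − f)·c).
N = 18² / ((3880 − 18) × 0.006) = 324 / 23.17 ≈ 14.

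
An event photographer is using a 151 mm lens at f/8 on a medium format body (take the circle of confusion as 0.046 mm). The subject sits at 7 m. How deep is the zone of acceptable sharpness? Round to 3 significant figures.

1.57 m

Hyperfocal distance H = f²/(N·c) + f = 151²/(8 × 0.046) + 151 = 22801/0.368 + 151 ≈ 62110.2 mm ≈ 62.11 m.
Near limit Dn = s·(H − f)/(H + s − 2f) = 7000 × (62110.2 − 151) / (62110.2 + 7000 − 2 × 151) = 7000 × 61959.2 / 68808.2 ≈ 6303.2 mm.
Far limit Df = s·(H − f)/(H − s) = 7000 × (62110.2 − 151) / (62110.2 − 7000) = 7000 × 61959.2 / 55110.2 ≈ 7869.9 mm.
Depth of field = Df − Dn = 7869.9 − 6303.2 ≈ 1566.7 mm ≈ 1.57 m.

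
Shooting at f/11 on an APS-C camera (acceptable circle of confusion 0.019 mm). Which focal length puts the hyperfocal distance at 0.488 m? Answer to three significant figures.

10.0 mm

From H = f²/(N·c) + f, with f ≪ H: f ≈ √(H·N·c) = √(488 × 11 × 0.019) = √101.99 ≈ 10.10 mm.
Exact: f² + N·c·f − N·c·H = 0 ⇒ f = (−N·c + √((N·c)² + 4·N·c·H))/2 = (−0.209 + √408.01)/2 ≈ 9.9951 mm ≈ 10.0 mm.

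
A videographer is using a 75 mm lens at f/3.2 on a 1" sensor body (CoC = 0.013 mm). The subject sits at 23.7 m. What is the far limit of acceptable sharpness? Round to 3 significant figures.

Hyperfocal distance H = f²/(N·c) + f = 75²/(3.2 × 0.013) + 75 = 5625/0.0416 + 75 ≈ 135291.3 mm ≈ 135.3 m.
Far limit Df = s·(H − f)/(H − s) = 23700 × (135291.3 − 75) / (135291.3 − 23700) = 23700 × 135216.3 / 111591.3 ≈ 28718 mm ≈ 28.7 m.

28.7 m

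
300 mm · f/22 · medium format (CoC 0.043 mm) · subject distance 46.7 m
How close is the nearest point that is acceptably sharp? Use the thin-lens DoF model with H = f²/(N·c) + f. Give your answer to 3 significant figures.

31.4 m

Hyperfocal distance H = f²/(N·c) + f = 300²/(22 × 0.043) + 300 = 90000/0.946 + 300 ≈ 95437.4 mm ≈ 95.44 m.
Near limit Dn = s·(H − f)/(H + s − 2f) = 46700 × (95437.4 − 300) / (95437.4 + 46700 − 2 × 300) = 46700 × 95137.4 / 141537.4 ≈ 31390 mm ≈ 31.4 m.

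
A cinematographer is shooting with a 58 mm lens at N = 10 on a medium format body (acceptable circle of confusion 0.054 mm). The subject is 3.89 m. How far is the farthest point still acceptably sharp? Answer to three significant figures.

10.1 m

Hyperfocal distance H = f²/(N·c) + f = 58²/(10 × 0.054) + 58 = 3364/0.54 + 58 ≈ 6287.6 mm ≈ 6.288 m.
Far limit Df = s·(H − f)/(H − s) = 3890 × (6287.6 − 58) / (6287.6 − 3890) = 3890 × 6229.6 / 2397.6 ≈ 10107 mm ≈ 10.1 m.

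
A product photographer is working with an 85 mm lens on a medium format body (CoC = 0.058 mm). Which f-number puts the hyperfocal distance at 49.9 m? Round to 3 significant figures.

f/2.50

Rearrange H = f²/(N·c) + f for N: N = f² / ((H − f)·c).
N = 85² / ((49900 − 85) × 0.058) = 7225 / 2889 ≈ 2.50.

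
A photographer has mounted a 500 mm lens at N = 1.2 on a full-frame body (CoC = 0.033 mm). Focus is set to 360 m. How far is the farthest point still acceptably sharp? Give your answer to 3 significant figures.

Hyperfocal distance H = f²/(N·c) + f = 500²/(1.2 × 0.033) + 500 = 250000/0.0396 + 500 ≈ 6313631.3 mm ≈ 6314 m.
Far limit Df = s·(H − f)/(H − s) = 360000 × (6313631.3 − 500) / (6313631.3 − 360000) = 360000 × 6313131.3 / 5953631.3 ≈ 381738 mm ≈ 382 m.

382 m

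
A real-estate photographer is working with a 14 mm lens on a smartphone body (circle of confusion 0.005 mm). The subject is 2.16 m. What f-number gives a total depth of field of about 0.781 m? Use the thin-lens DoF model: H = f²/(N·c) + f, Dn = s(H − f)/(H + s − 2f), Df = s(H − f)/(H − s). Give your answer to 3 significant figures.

f/3.20

Write h = H − f = f²/(N·c). The thin-lens limits are Dn = s·h/(h + (s−f)) and Df = s·h/(h − (s−f)), so DoF = Df − Dn = 2·s·(s−f)·h / (h² − (s−f)²).
That is a quadratic in h: DoF·h² − 2·s·(s−f)·h − DoF·(s−f)² = 0 ⇒ h = (s−f)·(s + √(s² + DoF²)) / DoF = 2146 × (2160 + √(2160² + 781²)) / 781 = 2146 × (2160 + 2296.86) / 781 ≈ 12246 mm.
Then N = f²/(c·h) = 14² / (0.005 × 12246) = 196 / 61.232 ≈ 3.20.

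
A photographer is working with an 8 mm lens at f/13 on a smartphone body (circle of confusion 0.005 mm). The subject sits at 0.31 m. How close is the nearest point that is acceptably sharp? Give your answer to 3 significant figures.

237 mm

Hyperfocal distance H = f²/(N·c) + f = 8²/(13 × 0.005) + 8 = 64/0.065 + 8 ≈ 992.6 mm ≈ 0.993 m.
Near limit Dn = s·(H − f)/(H + s − 2f) = 310 × (992.6 − 8) / (992.6 + 310 − 2 × 8) = 310 × 984.6 / 1286.6 ≈ 237.24 mm.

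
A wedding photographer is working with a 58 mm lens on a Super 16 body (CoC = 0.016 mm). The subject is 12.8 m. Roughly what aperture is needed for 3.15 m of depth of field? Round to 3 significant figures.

f/2.00

Write h = H − f = f²/(N·c). The thin-lens limits are Dn = s·h/(h + (s−f)) and Df = s·h/(h − (s−f)), so DoF = Df − Dn = 2·s·(s−f)·h / (h² − (s−f)²).
That is a quadratic in h: DoF·h² − 2·s·(s−f)·h − DoF·(s−f)² = 0 ⇒ h = (s−f)·(s + √(s² + DoF²)) / DoF = 12742 × (12800 + √(12800² + 3150²)) / 3150 = 12742 × (12800 + 13181.9) / 3150 ≈ 105099 mm.
Then N = f²/(c·h) = 58² / (0.016 × 105099) = 3364 / 1681.6 ≈ 2.00.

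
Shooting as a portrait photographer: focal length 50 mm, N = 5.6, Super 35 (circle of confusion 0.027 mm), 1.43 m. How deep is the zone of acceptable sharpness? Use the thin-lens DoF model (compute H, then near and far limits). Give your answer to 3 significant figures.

Hyperfocal distance H = f²/(N·c) + f = 50²/(5.6 × 0.027) + 50 = 2500/0.1512 + 50 ≈ 16584.4 mm ≈ 16.58 m.
Near limit Dn = s·(H − f)/(H + s − 2f) = 1430 × (16584.4 − 50) / (16584.4 + 1430 − 2 × 50) = 1430 × 16534.4 / 17914.4 ≈ 1319.84 mm.
Far limit Df = s·(H − f)/(H − s) = 1430 × (16584.4 − 50) / (16584.4 − 1430) = 1430 × 16534.4 / 15154.4 ≈ 1560.22 mm.
Depth of field = Df − Dn = 1560.22 − 1319.84 ≈ 240.38 mm.

240 mm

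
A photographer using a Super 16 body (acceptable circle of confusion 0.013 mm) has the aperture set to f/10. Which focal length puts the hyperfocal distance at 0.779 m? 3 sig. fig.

From H = f²/(N·c) + f, with f ≪ H: f ≈ √(H·N·c) = √(779 × 10 × 0.013) = √101.27 ≈ 10.06 mm.
Exact: f² + N·c·f − N·c·H = 0 ⇒ f = (−N·c + √((N·c)² + 4·N·c·H))/2 = (−0.13 + √405.10)/2 ≈ 9.9985 mm ≈ 10.0 mm.

10.0 mm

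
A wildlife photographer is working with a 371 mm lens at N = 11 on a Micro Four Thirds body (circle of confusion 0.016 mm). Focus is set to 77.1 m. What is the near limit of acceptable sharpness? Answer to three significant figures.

Hyperfocal distance H = f²/(N·c) + f = 371²/(11 × 0.016) + 371 = 137641/0.176 + 371 ≈ 782422.1 mm ≈ 782.4 m.
Near limit Dn = s·(H − f)/(H + s − 2f) = 77100 × (782422.1 − 371) / (782422.1 + 77100 − 2 × 371) = 77100 × 782051.1 / 858780.1 ≈ 70211 mm ≈ 70.2 m.

70.2 m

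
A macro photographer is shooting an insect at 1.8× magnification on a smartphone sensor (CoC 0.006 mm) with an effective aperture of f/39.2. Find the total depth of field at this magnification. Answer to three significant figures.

0.145 mm

At magnification m, DoF ≈ 2·N_eff·c/m² = 2 × 39.2 × 0.006 / 1.8² = 0.4704 / 3.24 ≈ 0.145 mm.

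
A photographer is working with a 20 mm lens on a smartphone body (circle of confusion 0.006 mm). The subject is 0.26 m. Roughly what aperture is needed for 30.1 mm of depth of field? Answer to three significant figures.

Write h = H − f = f²/(N·c). The thin-lens limits are Dn = s·h/(h + (s−f)) and Df = s·h/(h − (s−f)), so DoF = Df − Dn = 2·s·(s−f)·h / (h² − (s−f)²).
That is a quadratic in h: DoF·h² − 2·s·(s−f)·h − DoF·(s−f)² = 0 ⇒ h = (s−f)·(s + √(s² + DoF²)) / DoF = 240 × (260 + √(260² + 30.1²)) / 30.1 = 240 × (260 + 261.737) / 30.1 ≈ 4160.0 mm.
Then N = f²/(c·h) = 20² / (0.006 × 4160.0) = 400 / 24.960 ≈ 16.

f/16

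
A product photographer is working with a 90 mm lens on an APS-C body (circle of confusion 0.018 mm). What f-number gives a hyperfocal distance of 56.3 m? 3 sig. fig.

f/8.01

Rearrange H = f²/(N·c) + f for N: N = f² / ((H − f)·c).
N = 90² / ((56300 − 90) × 0.018) = 8100 / 1012 ≈ 8.01.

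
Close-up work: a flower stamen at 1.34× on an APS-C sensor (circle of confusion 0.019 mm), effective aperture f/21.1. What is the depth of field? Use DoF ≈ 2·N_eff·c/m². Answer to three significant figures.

0.447 mm

At magnification m, DoF ≈ 2·N_eff·c/m² = 2 × 21.1 × 0.019 / 1.34² = 0.8018 / 1.796 ≈ 0.447 mm.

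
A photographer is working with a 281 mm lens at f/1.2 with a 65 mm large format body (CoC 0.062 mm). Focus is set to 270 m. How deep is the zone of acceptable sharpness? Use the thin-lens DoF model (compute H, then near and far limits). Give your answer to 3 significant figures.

Hyperfocal distance H = f²/(N·c) + f = 281²/(1.2 × 0.062) + 281 = 78961/0.0744 + 281 ≈ 1061584.8 mm ≈ 1062 m.
Near limit Dn = s·(H − f)/(H + s − 2f) = 270000 × (1061584.8 − 281) / (1061584.8 + 270000 − 2 × 281) = 270000 × 1061303.8 / 1331022.8 ≈ 215287 mm.
Far limit Df = s·(H − f)/(H − s) = 270000 × (1061584.8 − 281) / (1061584.8 − 270000) = 270000 × 1061303.8 / 791584.8 ≈ 361998 mm.
Depth of field = Df − Dn = 361998 − 215287 ≈ 146711 mm ≈ 147 m.

147 m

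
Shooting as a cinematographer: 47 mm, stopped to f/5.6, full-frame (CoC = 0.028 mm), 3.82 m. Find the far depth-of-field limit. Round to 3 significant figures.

5.22 m

Hyperfocal distance H = f²/(N·c) + f = 47²/(5.6 × 0.028) + 47 = 2209/0.1568 + 47 ≈ 14135.0 mm ≈ 14.14 m.
Far limit Df = s·(H − f)/(H − s) = 3820 × (14135.0 − 47) / (14135.0 − 3820) = 3820 × 14088.0 / 10315.0 ≈ 5217.3 mm ≈ 5.22 m.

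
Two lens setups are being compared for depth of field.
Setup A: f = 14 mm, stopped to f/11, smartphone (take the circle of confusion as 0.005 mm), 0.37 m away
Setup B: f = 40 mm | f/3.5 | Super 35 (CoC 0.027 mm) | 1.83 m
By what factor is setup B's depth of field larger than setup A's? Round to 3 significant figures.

5.24

Setup A: H = 14²/(11×0.005) + 14 ≈ 3577.6 mm; DoF = Df − Dn = 411.065 − 336.395 ≈ 74.670 mm.
Setup B: H = 40²/(3.5×0.027) + 40 ≈ 16971.2 mm; DoF = Df − Dn = 2046.34 − 1655.03 ≈ 391.31 mm.
Ratio = 391.31 / 74.670 ≈ 5.24.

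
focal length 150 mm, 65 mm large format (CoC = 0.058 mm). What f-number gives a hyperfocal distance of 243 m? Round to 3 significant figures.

Rearrange H = f²/(N·c) + f for N: N = f² / ((H − f)·c).
N = 150² / ((243000 − 150) × 0.058) = 22500 / 14085 ≈ 1.60.

f/1.60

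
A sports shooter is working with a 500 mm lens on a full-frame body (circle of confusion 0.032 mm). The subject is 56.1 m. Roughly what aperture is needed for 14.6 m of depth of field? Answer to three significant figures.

f/18

Write h = H − f = f²/(N·c). The thin-lens limits are Dn = s·h/(h + (s−f)) and Df = s·h/(h − (s−f)), so DoF = Df − Dn = 2·s·(s−f)·h / (h² − (s−f)²).
That is a quadratic in h: DoF·h² − 2·s·(s−f)·h − DoF·(s−f)² = 0 ⇒ h = (s−f)·(s + √(s² + DoF²)) / DoF = 55600 × (56100 + √(56100² + 14600²)) / 14600 = 55600 × (56100 + 57968.7) / 14600 ≈ 434399 mm.
Then N = f²/(c·h) = 500² / (0.032 × 434399) = 250000 / 13901 ≈ 18.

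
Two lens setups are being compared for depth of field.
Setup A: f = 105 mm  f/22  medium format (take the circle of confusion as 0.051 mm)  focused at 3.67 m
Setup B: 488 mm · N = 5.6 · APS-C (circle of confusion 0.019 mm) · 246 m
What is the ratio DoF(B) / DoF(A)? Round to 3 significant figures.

17.8

Setup A: H = 105²/(22×0.051) + 105 ≈ 9931.2 mm; DoF = Df − Dn = 5759.6 − 2693.0 ≈ 3066.6 mm.
Setup B: H = 488²/(5.6×0.019) + 488 ≈ 2238683.5 mm; DoF = Df − Dn = 276309 − 221683 ≈ 54626 mm.
Ratio = 54626 / 3066.6 ≈ 17.8.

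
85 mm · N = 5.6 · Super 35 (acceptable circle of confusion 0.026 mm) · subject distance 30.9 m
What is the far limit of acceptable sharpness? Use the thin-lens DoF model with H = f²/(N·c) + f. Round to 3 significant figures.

81.5 m

Hyperfocal distance H = f²/(N·c) + f = 85²/(5.6 × 0.026) + 85 = 7225/0.1456 + 85 ≈ 49707.3 mm ≈ 49.71 m.
Far limit Df = s·(H − f)/(H − s) = 30900 × (49707.3 − 85) / (49707.3 − 30900) = 30900 × 49622.3 / 18807.3 ≈ 81529 mm ≈ 81.5 m.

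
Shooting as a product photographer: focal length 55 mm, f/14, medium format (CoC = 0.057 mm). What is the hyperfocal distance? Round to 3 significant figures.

Hyperfocal distance H = f²/(N·c) + f = 55²/(14 × 0.057) + 55 = 3025/0.798 + 55 ≈ 3845.7 mm ≈ 3.85 m.

3.85 m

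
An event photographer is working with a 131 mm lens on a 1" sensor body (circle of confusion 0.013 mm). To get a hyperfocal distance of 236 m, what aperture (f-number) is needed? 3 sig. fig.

f/5.60

Rearrange H = f²/(N·c) + f for N: N = f² / ((H − f)·c).
N = 131² / ((236000 − 131) × 0.013) = 17161 / 3066 ≈ 5.60.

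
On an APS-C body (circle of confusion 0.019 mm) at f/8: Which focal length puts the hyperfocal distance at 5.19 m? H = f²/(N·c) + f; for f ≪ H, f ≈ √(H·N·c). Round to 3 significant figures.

28.0 mm

From H = f²/(N·c) + f, with f ≪ H: f ≈ √(H·N·c) = √(5190 × 8 × 0.019) = √788.88 ≈ 28.09 mm.
Exact: f² + N·c·f − N·c·H = 0 ⇒ f = (−N·c + √((N·c)² + 4·N·c·H))/2 = (−0.152 + √3155.5)/2 ≈ 28.011 mm ≈ 28.0 mm.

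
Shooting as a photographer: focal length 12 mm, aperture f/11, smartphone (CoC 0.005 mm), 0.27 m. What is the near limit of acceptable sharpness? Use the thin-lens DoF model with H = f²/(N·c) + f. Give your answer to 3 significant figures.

Hyperfocal distance H = f²/(N·c) + f = 12²/(11 × 0.005) + 12 = 144/0.055 + 12 ≈ 2630.2 mm ≈ 2.630 m.
Near limit Dn = s·(H − f)/(H + s − 2f) = 270 × (2630.2 − 12) / (2630.2 + 270 − 2 × 12) = 270 × 2618.2 / 2876.2 ≈ 245.78 mm.

246 mm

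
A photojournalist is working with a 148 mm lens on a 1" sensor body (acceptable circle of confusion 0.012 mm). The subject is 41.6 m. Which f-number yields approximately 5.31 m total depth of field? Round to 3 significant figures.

Write h = H − f = f²/(N·c). The thin-lens limits are Dn = s·h/(h + (s−f)) and Df = s·h/(h − (s−f)), so DoF = Df − Dn = 2·s·(s−f)·h / (h² − (s−f)²).
That is a quadratic in h: DoF·h² − 2·s·(s−f)·h − DoF·(s−f)² = 0 ⇒ h = (s−f)·(s + √(s² + DoF²)) / DoF = 41452 × (41600 + √(41600² + 5310²)) / 5310 = 41452 × (41600 + 41937.5) / 5310 ≈ 652128 mm.
Then N = f²/(c·h) = 148² / (0.012 × 652128) = 21904 / 7825.5 ≈ 2.80.

f/2.80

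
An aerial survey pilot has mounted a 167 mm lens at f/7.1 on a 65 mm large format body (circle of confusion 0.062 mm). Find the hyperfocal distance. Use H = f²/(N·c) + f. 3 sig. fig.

Hyperfocal distance H = f²/(N·c) + f = 167²/(7.1 × 0.062) + 167 = 27889/0.4402 + 167 ≈ 63522.3 mm ≈ 63.5 m.

63.5 m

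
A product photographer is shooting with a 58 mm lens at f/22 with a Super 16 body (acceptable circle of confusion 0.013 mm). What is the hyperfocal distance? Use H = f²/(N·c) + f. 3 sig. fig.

Hyperfocal distance H = f²/(N·c) + f = 58²/(22 × 0.013) + 58 = 3364/0.286 + 58 ≈ 11820.2 mm ≈ 11.8 m.

11.8 m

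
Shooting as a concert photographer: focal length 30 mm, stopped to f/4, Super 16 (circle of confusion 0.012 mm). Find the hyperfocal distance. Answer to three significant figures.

Hyperfocal distance H = f²/(N·c) + f = 30²/(4 × 0.012) + 30 = 900/0.048 + 30 ≈ 18780.0 mm ≈ 18.8 m.

18.8 m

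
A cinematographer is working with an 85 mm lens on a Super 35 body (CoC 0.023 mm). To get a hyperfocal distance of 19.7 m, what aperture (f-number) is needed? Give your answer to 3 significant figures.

f/16

Rearrange H = f²/(N·c) + f for N: N = f² / ((H − f)·c).
N = 85² / ((19700 − 85) × 0.023) = 7225 / 451.1 ≈ 16.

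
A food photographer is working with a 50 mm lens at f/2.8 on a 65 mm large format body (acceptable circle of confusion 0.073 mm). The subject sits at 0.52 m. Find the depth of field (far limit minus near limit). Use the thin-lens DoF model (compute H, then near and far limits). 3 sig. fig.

Hyperfocal distance H = f²/(N·c) + f = 50²/(2.8 × 0.073) + 50 = 2500/0.2044 + 50 ≈ 12280.9 mm ≈ 12.28 m.
Near limit Dn = s·(H − f)/(H + s − 2f) = 520 × (12280.9 − 50) / (12280.9 + 520 − 2 × 50) = 520 × 12230.9 / 12700.9 ≈ 500.757 mm.
Far limit Df = s·(H − f)/(H − s) = 520 × (12280.9 − 50) / (12280.9 − 520) = 520 × 12230.9 / 11760.9 ≈ 540.781 mm.
Depth of field = Df − Dn = 540.781 − 500.757 ≈ 40.024 mm.

40.0 mm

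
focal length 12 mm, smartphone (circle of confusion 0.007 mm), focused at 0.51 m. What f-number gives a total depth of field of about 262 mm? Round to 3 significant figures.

Write h = H − f = f²/(N·c). The thin-lens limits are Dn = s·h/(h + (s−f)) and Df = s·h/(h − (s−f)), so DoF = Df − Dn = 2·s·(s−f)·h / (h² − (s−f)²).
That is a quadratic in h: DoF·h² − 2·s·(s−f)·h − DoF·(s−f)² = 0 ⇒ h = (s−f)·(s + √(s² + DoF²)) / DoF = 498 × (510 + √(510² + 262²)) / 262 = 498 × (510 + 573.362) / 262 ≈ 2059.2 mm.
Then N = f²/(c·h) = 12² / (0.007 × 2059.2) = 144 / 14.415 ≈ 9.99.

f/9.99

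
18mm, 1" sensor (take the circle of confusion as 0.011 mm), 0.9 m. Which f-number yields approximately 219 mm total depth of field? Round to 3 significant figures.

Write h = H − f = f²/(N·c). The thin-lens limits are Dn = s·h/(h + (s−f)) and Df = s·h/(h − (s−f)), so DoF = Df − Dn = 2·s·(s−f)·h / (h² − (s−f)²).
That is a quadratic in h: DoF·h² − 2·s·(s−f)·h − DoF·(s−f)² = 0 ⇒ h = (s−f)·(s + √(s² + DoF²)) / DoF = 882 × (900 + √(900² + 219²)) / 219 = 882 × (900 + 926.262) / 219 ≈ 7355.1 mm.
Then N = f²/(c·h) = 18² / (0.011 × 7355.1) = 324 / 80.906 ≈ 4.

f/4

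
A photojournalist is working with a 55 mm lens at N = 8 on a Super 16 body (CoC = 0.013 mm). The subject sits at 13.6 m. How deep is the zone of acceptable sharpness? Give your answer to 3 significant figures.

Hyperfocal distance H = f²/(N·c) + f = 55²/(8 × 0.013) + 55 = 3025/0.104 + 55 ≈ 29141.5 mm ≈ 29.14 m.
Near limit Dn = s·(H − f)/(H + s − 2f) = 13600 × (29141.5 − 55) / (29141.5 + 13600 − 2 × 55) = 13600 × 29086.5 / 42631.5 ≈ 9279 mm.
Far limit Df = s·(H − f)/(H − s) = 13600 × (29141.5 − 55) / (29141.5 − 13600) = 13600 × 29086.5 / 15541.5 ≈ 25453 mm.
Depth of field = Df − Dn = 25453 − 9279 ≈ 16174 mm ≈ 16.2 m.

16.2 m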